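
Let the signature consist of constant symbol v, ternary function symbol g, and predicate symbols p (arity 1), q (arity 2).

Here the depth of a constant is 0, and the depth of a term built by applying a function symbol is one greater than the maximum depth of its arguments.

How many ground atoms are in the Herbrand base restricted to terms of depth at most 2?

First count ground terms of depth ≤ 2.
Write N_k for the number of ground terms of depth ≤ k. A term of depth ≤ k is either a constant or a function symbol applied to arguments of depth ≤ k−1, so N_k = 1 + N_{k-1}^3.
N_0 = 1
N_1 = 1 + 1^3 = 2
N_2 = 1 + 2^3 = 9
So |H| = 9.
A ground atom is a predicate applied to a tuple of terms from H, so the count is the sum over predicates of |H|^arity:
  p: 9;  q: 9^2 = 81
Total ground atoms: 9 + 81 = 90.

90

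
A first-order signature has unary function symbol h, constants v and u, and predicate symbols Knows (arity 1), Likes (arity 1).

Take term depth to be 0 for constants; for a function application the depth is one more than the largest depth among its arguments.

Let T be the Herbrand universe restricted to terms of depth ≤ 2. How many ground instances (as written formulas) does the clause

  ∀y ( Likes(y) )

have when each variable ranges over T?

Ground terms of depth ≤ 2:
  If N_k denotes the number of depth-≤k ground terms, the 2 constants give N_0 = 2, and each function symbol of arity r contributes N_{k-1}^r new terms at level k: N_k = 2 + N_{k-1}.
  N_0 = 2
  N_1 = 2 + 2 = 4
  N_2 = 2 + 4 = 6
  Explicitly: v, u, h(v), h(u), h(h(v)), h(h(u)).
So there are 6 ground terms available for substitution.
There is 1 variable to instantiate (y),  occurring in at least one literal, so different choices give different ground instances.
Number of ground instances = 6.

6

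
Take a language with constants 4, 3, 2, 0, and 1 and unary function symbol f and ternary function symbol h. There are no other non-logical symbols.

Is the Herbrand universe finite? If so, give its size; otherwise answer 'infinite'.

infinite

The signature has at least one function symbol (f, arity 1) and at least one constant (4).
Iterating f gives infinitely many distinct ground terms: 4, f(4), f(f(4)), ...
So the Herbrand universe is infinite.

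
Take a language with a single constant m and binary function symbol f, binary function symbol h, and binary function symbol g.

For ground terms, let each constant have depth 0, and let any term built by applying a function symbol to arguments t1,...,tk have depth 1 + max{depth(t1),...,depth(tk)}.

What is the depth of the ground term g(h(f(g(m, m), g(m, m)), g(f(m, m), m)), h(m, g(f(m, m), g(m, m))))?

depth(g(m, m)) = 1 + max(0, 0) = 1
depth(f(g(m, m), g(m, m))) = 1 + max(1, 1) = 2
depth(f(m, m)) = 1 + max(0, 0) = 1
depth(g(f(m, m), m)) = 1 + max(1, 0) = 2
depth(h(f(g(m, m), g(m, m)), g(f(m, m), m))) = 1 + max(2, 2) = 3
depth(g(f(m, m), g(m, m))) = 1 + max(1, 1) = 2
depth(h(m, g(f(m, m), g(m, m)))) = 1 + max(0, 2) = 3
depth(g(h(f(g(m, m), g(m, m)), g(f(m, m), m)), h(m, g(f(m, m), g(m, m))))) = 1 + max(3, 3) = 4

4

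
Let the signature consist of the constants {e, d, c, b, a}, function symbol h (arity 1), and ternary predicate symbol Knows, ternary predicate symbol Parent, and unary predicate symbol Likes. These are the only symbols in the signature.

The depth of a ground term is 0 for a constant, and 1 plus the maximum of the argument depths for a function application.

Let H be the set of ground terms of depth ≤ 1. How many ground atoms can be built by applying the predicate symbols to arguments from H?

2010

First count ground terms of depth ≤ 1.
Let N_k = |{terms of depth ≤ k}|. Then N_0 = 5 and N_k = 5 + N_{k-1} for k ≥ 1 (one summand per function symbol, arity giving the exponent).
N_0 = 5
N_1 = 5 + 5 = 10
So |H| = 10.
A ground atom is a predicate applied to a tuple of terms from H, so the count is the sum over predicates of |H|^arity:
  Knows: 10^3 = 1000;  Parent: 10^3 = 1000;  Likes: 10
Total ground atoms: 1000 + 1000 + 10 = 2010.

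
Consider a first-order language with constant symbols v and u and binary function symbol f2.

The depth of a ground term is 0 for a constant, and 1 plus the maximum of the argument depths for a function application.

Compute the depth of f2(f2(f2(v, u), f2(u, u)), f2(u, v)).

3

depth(f2(v, u)) = 1 + max(0, 0) = 1
depth(f2(u, u)) = 1 + max(0, 0) = 1
depth(f2(f2(v, u), f2(u, u))) = 1 + max(1, 1) = 2
depth(f2(u, v)) = 1 + max(0, 0) = 1
depth(f2(f2(f2(v, u), f2(u, u)), f2(u, v))) = 1 + max(2, 1) = 3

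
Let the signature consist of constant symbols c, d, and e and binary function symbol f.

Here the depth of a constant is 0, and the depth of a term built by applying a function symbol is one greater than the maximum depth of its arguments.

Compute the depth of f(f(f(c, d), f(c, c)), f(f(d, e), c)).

depth(f(c, d)) = 1 + max(0, 0) = 1
depth(f(c, c)) = 1 + max(0, 0) = 1
depth(f(f(c, d), f(c, c))) = 1 + max(1, 1) = 2
depth(f(d, e)) = 1 + max(0, 0) = 1
depth(f(f(d, e), c)) = 1 + max(1, 0) = 2
depth(f(f(f(c, d), f(c, c)), f(f(d, e), c))) = 1 + max(2, 2) = 3

3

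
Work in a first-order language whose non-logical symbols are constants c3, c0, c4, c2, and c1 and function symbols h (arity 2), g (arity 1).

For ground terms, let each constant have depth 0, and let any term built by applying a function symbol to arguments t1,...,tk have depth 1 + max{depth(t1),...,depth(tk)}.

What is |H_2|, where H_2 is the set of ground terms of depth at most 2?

1265

Count level by level. With function symbols h/2, g/1, the terms of depth ≤ k are the 5 constants together with each function applied to depth-≤(k−1) tuples, so N_k = 5 + N_{k-1}^2 + N_{k-1}.
N_0 = 5
N_1 = 5 + 5^2 + 5 = 35
N_2 = 5 + 35^2 + 35 = 1265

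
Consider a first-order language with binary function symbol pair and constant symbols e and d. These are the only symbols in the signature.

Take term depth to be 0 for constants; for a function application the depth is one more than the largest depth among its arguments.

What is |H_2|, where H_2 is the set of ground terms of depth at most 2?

38

Write N_k for the number of ground terms of depth ≤ k. A term of depth ≤ k is either a constant or a function symbol applied to arguments of depth ≤ k−1, so N_k = 2 + N_{k-1}^2.
N_0 = 2
N_1 = 2 + 2^2 = 6
N_2 = 2 + 6^2 = 38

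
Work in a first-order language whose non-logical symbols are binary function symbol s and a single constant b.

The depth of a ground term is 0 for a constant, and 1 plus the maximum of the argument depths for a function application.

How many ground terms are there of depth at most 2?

Let N_k count ground terms of depth at most k. Each non-constant term of depth ≤ k is some function symbol applied to depth-≤(k−1) arguments, giving N_k = 1 + N_{k-1}^2.
N_0 = 1
N_1 = 1 + 1^2 = 2
N_2 = 1 + 2^2 = 5

5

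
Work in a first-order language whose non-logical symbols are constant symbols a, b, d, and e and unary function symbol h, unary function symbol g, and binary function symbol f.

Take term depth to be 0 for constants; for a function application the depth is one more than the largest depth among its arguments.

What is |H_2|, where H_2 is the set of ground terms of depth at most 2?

844

Write N_k for the number of ground terms of depth ≤ k. A term of depth ≤ k is either a constant or a function symbol applied to arguments of depth ≤ k−1, so N_k = 4 + N_{k-1} + N_{k-1} + N_{k-1}^2.
N_0 = 4
N_1 = 4 + 4 + 4 + 4^2 = 28
N_2 = 4 + 28 + 28 + 28^2 = 844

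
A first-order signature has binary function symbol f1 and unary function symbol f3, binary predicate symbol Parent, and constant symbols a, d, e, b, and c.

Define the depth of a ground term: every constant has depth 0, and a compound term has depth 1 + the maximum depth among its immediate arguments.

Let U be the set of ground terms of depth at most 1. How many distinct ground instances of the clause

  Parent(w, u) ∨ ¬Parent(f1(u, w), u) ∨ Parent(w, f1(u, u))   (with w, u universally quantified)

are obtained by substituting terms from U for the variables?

1225

Ground terms of depth ≤ 1:
  Let N_k count ground terms of depth at most k. Each non-constant term of depth ≤ k is some function symbol applied to depth-≤(k−1) arguments, giving N_k = 5 + N_{k-1}^2 + N_{k-1}.
  N_0 = 5
  N_1 = 5 + 5^2 + 5 = 35
So there are 35 ground terms available for substitution.
Each of w, u ranges independently over the available ground terms, and distinct assignments produce distinct instances.
Number of ground instances = 35^2 = 1225.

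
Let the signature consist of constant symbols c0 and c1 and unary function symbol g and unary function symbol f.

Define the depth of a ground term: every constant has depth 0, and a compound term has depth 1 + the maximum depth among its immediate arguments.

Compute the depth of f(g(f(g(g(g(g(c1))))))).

depth(g(c1)) = 1 + depth(c1) = 1 + 0 = 1
depth(g(g(c1))) = 1 + depth(g(c1)) = 1 + 1 = 2
depth(g(g(g(c1)))) = 1 + depth(g(g(c1))) = 1 + 2 = 3
depth(g(g(g(g(c1))))) = 1 + depth(g(g(g(c1)))) = 1 + 3 = 4
depth(f(g(g(g(g(c1)))))) = 1 + depth(g(g(g(g(c1))))) = 1 + 4 = 5
depth(g(f(g(g(g(g(c1))))))) = 1 + depth(f(g(g(g(g(c1)))))) = 1 + 5 = 6
depth(f(g(f(g(g(g(g(c1)))))))) = 1 + depth(g(f(g(g(g(g(c1))))))) = 1 + 6 = 7

7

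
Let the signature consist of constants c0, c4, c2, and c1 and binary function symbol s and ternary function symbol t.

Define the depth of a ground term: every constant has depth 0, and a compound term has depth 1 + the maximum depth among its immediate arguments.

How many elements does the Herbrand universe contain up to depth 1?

Count level by level. With function symbols s/2, t/3, the terms of depth ≤ k are the 4 constants together with each function applied to depth-≤(k−1) tuples, so N_k = 4 + N_{k-1}^2 + N_{k-1}^3.
N_0 = 4
N_1 = 4 + 4^2 + 4^3 = 84

84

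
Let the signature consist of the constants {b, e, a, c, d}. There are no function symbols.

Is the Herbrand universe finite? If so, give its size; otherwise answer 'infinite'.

There are no function symbols, so every ground term is one of the 5 constants.
The Herbrand universe is {b, e, a, c, d}, which is finite with 5 elements.

5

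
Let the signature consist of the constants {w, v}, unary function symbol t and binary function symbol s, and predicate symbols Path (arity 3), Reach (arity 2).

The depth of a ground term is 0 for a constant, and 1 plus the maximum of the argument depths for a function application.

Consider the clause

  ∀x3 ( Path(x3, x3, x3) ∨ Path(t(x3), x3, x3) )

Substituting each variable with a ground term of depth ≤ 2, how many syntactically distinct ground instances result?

74

Ground terms of depth ≤ 2:
  Count level by level. With function symbols t/1, s/2, the terms of depth ≤ k are the 2 constants together with each function applied to depth-≤(k−1) tuples, so N_k = 2 + N_{k-1} + N_{k-1}^2.
  N_0 = 2
  N_1 = 2 + 2 + 2^2 = 8
  N_2 = 2 + 8 + 8^2 = 74
So there are 74 ground terms available for substitution.
The clause has 1 distinct variable (x3), which appears in the body. In the free term algebra distinct substitutions yield syntactically distinct ground instances.
Number of ground instances = 74.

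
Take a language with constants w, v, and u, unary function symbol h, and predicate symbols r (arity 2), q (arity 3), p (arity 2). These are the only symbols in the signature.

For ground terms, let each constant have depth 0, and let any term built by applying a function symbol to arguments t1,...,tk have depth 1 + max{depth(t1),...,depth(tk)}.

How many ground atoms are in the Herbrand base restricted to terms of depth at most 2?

First count ground terms of depth ≤ 2.
Let N_k = |{terms of depth ≤ k}|. Then N_0 = 3 and N_k = 3 + N_{k-1} for k ≥ 1 (one summand per function symbol, arity giving the exponent).
N_0 = 3
N_1 = 3 + 3 = 6
N_2 = 3 + 6 = 9
Explicitly: w, v, u, h(w), h(v), h(u), h(h(w)), h(h(v)), h(h(u)).
So |H| = 9.
For each predicate symbol, the number of ground atoms is |H| raised to its arity; summing:
  r: 9^2 = 81;  q: 9^3 = 729;  p: 9^2 = 81
Total ground atoms: 81 + 729 + 81 = 891.

891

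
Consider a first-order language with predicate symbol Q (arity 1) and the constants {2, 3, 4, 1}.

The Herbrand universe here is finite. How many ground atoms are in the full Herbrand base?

4

With no function symbols, the Herbrand universe is just the 4 constants.
Ground atoms per predicate: Q: 4.
Herbrand base size = 4 = 4.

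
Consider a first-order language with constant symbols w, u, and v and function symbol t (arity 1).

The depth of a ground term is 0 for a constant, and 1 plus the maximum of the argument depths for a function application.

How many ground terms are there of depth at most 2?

If N_k denotes the number of depth-≤k ground terms, the 3 constants give N_0 = 3, and each function symbol of arity r contributes N_{k-1}^r new terms at level k: N_k = 3 + N_{k-1}.
N_0 = 3
N_1 = 3 + 3 = 6
N_2 = 3 + 6 = 9
Explicitly: w, u, v, t(w), t(u), t(v), t(t(w)), t(t(u)), t(t(v)).

9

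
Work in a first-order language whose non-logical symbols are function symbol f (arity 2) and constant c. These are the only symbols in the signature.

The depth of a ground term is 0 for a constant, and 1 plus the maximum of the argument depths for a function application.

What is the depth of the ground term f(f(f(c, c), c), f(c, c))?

depth(f(c, c)) = 1 + max(0, 0) = 1
depth(f(f(c, c), c)) = 1 + max(1, 0) = 2
depth(f(f(f(c, c), c), f(c, c))) = 1 + max(2, 1) = 3

3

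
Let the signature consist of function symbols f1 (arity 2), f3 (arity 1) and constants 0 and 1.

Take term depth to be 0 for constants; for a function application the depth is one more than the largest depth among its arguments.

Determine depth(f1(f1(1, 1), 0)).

2

depth(f1(1, 1)) = 1 + max(0, 0) = 1
depth(f1(f1(1, 1), 0)) = 1 + max(1, 0) = 2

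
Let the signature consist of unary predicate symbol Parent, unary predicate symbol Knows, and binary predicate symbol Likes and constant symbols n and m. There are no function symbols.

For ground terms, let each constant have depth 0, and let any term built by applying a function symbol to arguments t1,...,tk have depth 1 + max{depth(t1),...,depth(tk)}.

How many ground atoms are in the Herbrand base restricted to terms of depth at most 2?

First count ground terms of depth ≤ 2.
With no function symbols every ground term is a constant, so there are exactly 2 ground terms at every depth bound.
N_0 = 2
N_1 = 2
N_2 = 2
Explicitly: n, m.
So |H| = 2.
For each predicate symbol, the number of ground atoms is |H| raised to its arity; summing:
  Parent: 2;  Knows: 2;  Likes: 2^2 = 4
Total ground atoms: 2 + 2 + 4 = 8.

8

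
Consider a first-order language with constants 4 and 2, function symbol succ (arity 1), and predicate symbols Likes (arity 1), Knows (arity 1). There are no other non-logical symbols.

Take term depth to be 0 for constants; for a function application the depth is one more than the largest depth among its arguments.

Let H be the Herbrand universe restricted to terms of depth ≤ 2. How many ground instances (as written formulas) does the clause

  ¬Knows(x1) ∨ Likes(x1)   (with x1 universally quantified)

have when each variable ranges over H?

6

Ground terms of depth ≤ 2:
  Let N_k = |{terms of depth ≤ k}|. Then N_0 = 2 and N_k = 2 + N_{k-1} for k ≥ 1 (one summand per function symbol, arity giving the exponent).
  N_0 = 2
  N_1 = 2 + 2 = 4
  N_2 = 2 + 4 = 6
  Explicitly: 4, 2, succ(4), succ(2), succ(succ(4)), succ(succ(2)).
So there are 6 ground terms available for substitution.
There is 1 variable to instantiate (x1),  occurring in at least one literal, so different choices give different ground instances.
Number of ground instances = 6.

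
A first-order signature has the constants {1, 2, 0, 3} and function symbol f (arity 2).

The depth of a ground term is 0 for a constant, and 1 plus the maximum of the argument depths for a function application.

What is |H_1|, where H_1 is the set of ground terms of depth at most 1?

20

Count level by level. With function symbols f/2, the terms of depth ≤ k are the 4 constants together with each function applied to depth-≤(k−1) tuples, so N_k = 4 + N_{k-1}^2.
N_0 = 4
N_1 = 4 + 4^2 = 20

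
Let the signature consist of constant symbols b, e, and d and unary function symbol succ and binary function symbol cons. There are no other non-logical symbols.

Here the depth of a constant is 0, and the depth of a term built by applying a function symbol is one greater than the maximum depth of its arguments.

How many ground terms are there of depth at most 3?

59295

Let N_k = |{terms of depth ≤ k}|. Then N_0 = 3 and N_k = 3 + N_{k-1} + N_{k-1}^2 for k ≥ 1 (one summand per function symbol, arity giving the exponent).
N_0 = 3
N_1 = 3 + 3 + 3^2 = 15
N_2 = 3 + 15 + 15^2 = 243
N_3 = 3 + 243 + 243^2 = 59295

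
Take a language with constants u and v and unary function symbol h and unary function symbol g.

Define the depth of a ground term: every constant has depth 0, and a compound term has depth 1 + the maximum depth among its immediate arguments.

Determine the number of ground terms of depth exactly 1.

4

Let N_k = |{terms of depth ≤ k}|. Then N_0 = 2 and N_k = 2 + N_{k-1} + N_{k-1} for k ≥ 1 (one summand per function symbol, arity giving the exponent).
N_0 = 2
N_1 = 2 + 2 + 2 = 6
Terms of depth exactly 1: N_1 − N_0 = 6 − 2 = 4.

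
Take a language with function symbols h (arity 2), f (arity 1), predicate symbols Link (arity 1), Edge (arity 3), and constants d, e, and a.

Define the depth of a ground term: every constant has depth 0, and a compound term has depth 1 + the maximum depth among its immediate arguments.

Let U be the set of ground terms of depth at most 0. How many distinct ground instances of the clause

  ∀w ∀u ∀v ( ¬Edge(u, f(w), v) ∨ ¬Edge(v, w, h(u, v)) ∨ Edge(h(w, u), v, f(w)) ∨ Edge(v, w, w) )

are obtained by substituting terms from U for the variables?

Ground terms of depth ≤ 0:
  If N_k denotes the number of depth-≤k ground terms, the 3 constants give N_0 = 3, and each function symbol of arity r contributes N_{k-1}^r new terms at level k: N_k = 3 + N_{k-1}^2 + N_{k-1}.
  N_0 = 3
  Explicitly: d, e, a.
So there are 3 ground terms available for substitution.
There are 3 variables to instantiate (w, u, v), each occurring in at least one literal, so different choices give different ground instances.
Number of ground instances = 3^3 = 27.

27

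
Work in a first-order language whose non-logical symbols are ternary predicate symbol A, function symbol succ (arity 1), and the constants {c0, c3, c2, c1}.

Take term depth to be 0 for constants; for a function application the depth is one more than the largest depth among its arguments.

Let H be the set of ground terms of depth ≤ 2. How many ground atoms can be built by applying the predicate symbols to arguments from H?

First count ground terms of depth ≤ 2.
Write N_k for the number of ground terms of depth ≤ k. A term of depth ≤ k is either a constant or a function symbol applied to arguments of depth ≤ k−1, so N_k = 4 + N_{k-1}.
N_0 = 4
N_1 = 4 + 4 = 8
N_2 = 4 + 8 = 12
Explicitly: c0, c3, c2, c1, succ(c0), succ(c3), succ(c2), succ(c1), succ(succ(c0)), succ(succ(c3)), succ(succ(c2)), succ(succ(c1)).
So |H| = 12.
Each predicate of arity r yields |H|^r ground atoms (one per choice of an r-tuple from H):
  A: 12^3 = 1728
Total ground atoms: 1728.

1728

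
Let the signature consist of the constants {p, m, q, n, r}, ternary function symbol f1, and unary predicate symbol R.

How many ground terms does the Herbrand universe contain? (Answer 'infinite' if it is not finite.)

infinite

The signature has at least one function symbol (f1, arity 3) and at least one constant (p).
Iterating f1 gives infinitely many distinct ground terms: p, f1(p, p, p), f1(f1(p, p, p), f1(p, p, p), f1(p, p, p)), ...
So the Herbrand universe is infinite.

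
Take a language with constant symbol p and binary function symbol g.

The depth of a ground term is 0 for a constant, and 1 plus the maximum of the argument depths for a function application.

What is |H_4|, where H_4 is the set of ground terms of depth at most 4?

Let N_k = |{terms of depth ≤ k}|. Then N_0 = 1 and N_k = 1 + N_{k-1}^2 for k ≥ 1 (one summand per function symbol, arity giving the exponent).
N_0 = 1
N_1 = 1 + 1^2 = 2
N_2 = 1 + 2^2 = 5
N_3 = 1 + 5^2 = 26
N_4 = 1 + 26^2 = 677

677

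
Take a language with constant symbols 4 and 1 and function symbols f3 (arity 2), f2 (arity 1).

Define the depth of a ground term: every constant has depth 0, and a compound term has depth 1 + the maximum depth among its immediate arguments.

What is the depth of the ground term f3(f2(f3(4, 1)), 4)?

3

depth(f3(4, 1)) = 1 + max(0, 0) = 1
depth(f2(f3(4, 1))) = 1 + depth(f3(4, 1)) = 1 + 1 = 2
depth(f3(f2(f3(4, 1)), 4)) = 1 + max(2, 0) = 3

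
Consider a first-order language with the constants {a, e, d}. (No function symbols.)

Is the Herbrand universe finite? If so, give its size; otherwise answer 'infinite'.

3

There are no function symbols, so every ground term is one of the 3 constants.
The Herbrand universe is {a, e, d}, which is finite with 3 elements.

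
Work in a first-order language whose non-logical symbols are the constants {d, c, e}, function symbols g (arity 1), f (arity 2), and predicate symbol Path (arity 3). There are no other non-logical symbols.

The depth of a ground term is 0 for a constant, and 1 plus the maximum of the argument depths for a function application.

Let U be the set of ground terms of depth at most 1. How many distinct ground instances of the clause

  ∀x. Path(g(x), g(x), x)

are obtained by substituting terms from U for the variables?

Ground terms of depth ≤ 1:
  Count level by level. With function symbols g/1, f/2, the terms of depth ≤ k are the 3 constants together with each function applied to depth-≤(k−1) tuples, so N_k = 3 + N_{k-1} + N_{k-1}^2.
  N_0 = 3
  N_1 = 3 + 3 + 3^2 = 15
So there are 15 ground terms available for substitution.
There is 1 variable to instantiate (x),  occurring in at least one literal, so different choices give different ground instances.
Number of ground instances = 15.

15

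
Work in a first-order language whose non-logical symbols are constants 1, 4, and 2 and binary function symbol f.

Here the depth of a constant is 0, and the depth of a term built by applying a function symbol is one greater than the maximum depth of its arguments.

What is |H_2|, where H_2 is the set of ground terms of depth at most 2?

Let N_k count ground terms of depth at most k. Each non-constant term of depth ≤ k is some function symbol applied to depth-≤(k−1) arguments, giving N_k = 3 + N_{k-1}^2.
N_0 = 3
N_1 = 3 + 3^2 = 12
N_2 = 3 + 12^2 = 147

147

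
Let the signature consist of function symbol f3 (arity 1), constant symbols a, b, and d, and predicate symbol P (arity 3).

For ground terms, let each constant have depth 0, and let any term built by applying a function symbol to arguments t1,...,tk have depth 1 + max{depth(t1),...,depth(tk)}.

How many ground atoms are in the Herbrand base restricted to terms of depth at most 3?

1728

First count ground terms of depth ≤ 3.
Let N_k = |{terms of depth ≤ k}|. Then N_0 = 3 and N_k = 3 + N_{k-1} for k ≥ 1 (one summand per function symbol, arity giving the exponent).
N_0 = 3
N_1 = 3 + 3 = 6
N_2 = 3 + 6 = 9
N_3 = 3 + 9 = 12
So |H| = 12.
A ground atom is a predicate applied to a tuple of terms from H, so the count is the sum over predicates of |H|^arity:
  P: 12^3 = 1728
Total ground atoms: 1728.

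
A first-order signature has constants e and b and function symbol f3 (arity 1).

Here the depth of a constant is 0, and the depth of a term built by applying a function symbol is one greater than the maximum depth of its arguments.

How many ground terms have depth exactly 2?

2

Let N_k count ground terms of depth at most k. Each non-constant term of depth ≤ k is some function symbol applied to depth-≤(k−1) arguments, giving N_k = 2 + N_{k-1}.
N_0 = 2
N_1 = 2 + 2 = 4
N_2 = 2 + 4 = 6
Terms of depth exactly 2: N_2 − N_1 = 6 − 4 = 2.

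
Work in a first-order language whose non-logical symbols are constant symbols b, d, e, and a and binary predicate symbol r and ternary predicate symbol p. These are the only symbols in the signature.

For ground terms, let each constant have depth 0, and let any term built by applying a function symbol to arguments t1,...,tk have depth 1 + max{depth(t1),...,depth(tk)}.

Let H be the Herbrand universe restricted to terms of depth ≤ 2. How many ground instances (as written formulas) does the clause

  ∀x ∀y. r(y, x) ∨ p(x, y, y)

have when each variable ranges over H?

16

Ground terms of depth ≤ 2:
  With no function symbols every ground term is a constant, so there are exactly 4 ground terms at every depth bound.
  N_0 = 4
  N_1 = 4
  N_2 = 4
  Explicitly: b, d, e, a.
So there are 4 ground terms available for substitution.
Each of x, y ranges independently over the available ground terms, and distinct assignments produce distinct instances.
Number of ground instances = 4^2 = 16.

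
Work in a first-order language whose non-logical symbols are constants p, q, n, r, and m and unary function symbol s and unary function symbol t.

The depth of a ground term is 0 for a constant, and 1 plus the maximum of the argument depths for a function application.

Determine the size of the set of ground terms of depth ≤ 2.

Write N_k for the number of ground terms of depth ≤ k. A term of depth ≤ k is either a constant or a function symbol applied to arguments of depth ≤ k−1, so N_k = 5 + N_{k-1} + N_{k-1}.
N_0 = 5
N_1 = 5 + 5 + 5 = 15
N_2 = 5 + 15 + 15 = 35

35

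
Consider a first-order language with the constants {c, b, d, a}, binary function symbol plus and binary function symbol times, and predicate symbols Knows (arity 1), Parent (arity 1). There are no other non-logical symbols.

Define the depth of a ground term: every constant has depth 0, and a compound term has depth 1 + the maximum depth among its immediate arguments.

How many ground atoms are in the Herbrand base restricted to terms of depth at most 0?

8

First count ground terms of depth ≤ 0.
Let N_k count ground terms of depth at most k. Each non-constant term of depth ≤ k is some function symbol applied to depth-≤(k−1) arguments, giving N_k = 4 + N_{k-1}^2 + N_{k-1}^2.
N_0 = 4
Explicitly: c, b, d, a.
So |H| = 4.
Each predicate of arity r yields |H|^r ground atoms (one per choice of an r-tuple from H):
  Knows: 4;  Parent: 4
Total ground atoms: 4 + 4 = 8.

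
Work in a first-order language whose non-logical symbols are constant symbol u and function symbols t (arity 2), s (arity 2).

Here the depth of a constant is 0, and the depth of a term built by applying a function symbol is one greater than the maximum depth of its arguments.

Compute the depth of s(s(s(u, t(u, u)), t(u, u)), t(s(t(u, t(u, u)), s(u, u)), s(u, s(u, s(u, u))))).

5

depth(t(u, u)) = 1 + max(0, 0) = 1
depth(s(u, t(u, u))) = 1 + max(0, 1) = 2
depth(s(s(u, t(u, u)), t(u, u))) = 1 + max(2, 1) = 3
depth(t(u, t(u, u))) = 1 + max(0, 1) = 2
depth(s(u, u)) = 1 + max(0, 0) = 1
depth(s(t(u, t(u, u)), s(u, u))) = 1 + max(2, 1) = 3
depth(s(u, s(u, u))) = 1 + max(0, 1) = 2
depth(s(u, s(u, s(u, u)))) = 1 + max(0, 2) = 3
depth(t(s(t(u, t(u, u)), s(u, u)), s(u, s(u, s(u, u))))) = 1 + max(3, 3) = 4
depth(s(s(s(u, t(u, u)), t(u, u)), t(s(t(u, t(u, u)), s(u, u)), s(u, s(u, s(u, u)))))) = 1 + max(3, 4) = 5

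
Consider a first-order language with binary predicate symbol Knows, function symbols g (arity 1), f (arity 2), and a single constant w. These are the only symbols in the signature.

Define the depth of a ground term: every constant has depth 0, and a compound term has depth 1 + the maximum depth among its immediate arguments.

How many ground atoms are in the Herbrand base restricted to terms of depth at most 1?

9

First count ground terms of depth ≤ 1.
Count level by level. With function symbols g/1, f/2, the terms of depth ≤ k are the 1 constant together with each function applied to depth-≤(k−1) tuples, so N_k = 1 + N_{k-1} + N_{k-1}^2.
N_0 = 1
N_1 = 1 + 1 + 1^2 = 3
Explicitly: w, g(w), f(w, w).
So |H| = 3.
A ground atom is a predicate applied to a tuple of terms from H, so the count is the sum over predicates of |H|^arity:
  Knows: 3^2 = 9
Total ground atoms: 9.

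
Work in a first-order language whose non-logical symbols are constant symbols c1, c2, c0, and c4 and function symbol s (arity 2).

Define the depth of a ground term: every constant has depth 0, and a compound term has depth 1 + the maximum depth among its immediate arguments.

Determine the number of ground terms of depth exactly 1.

If N_k denotes the number of depth-≤k ground terms, the 4 constants give N_0 = 4, and each function symbol of arity r contributes N_{k-1}^r new terms at level k: N_k = 4 + N_{k-1}^2.
N_0 = 4
N_1 = 4 + 4^2 = 20
Terms of depth exactly 1: N_1 − N_0 = 20 − 4 = 16.

16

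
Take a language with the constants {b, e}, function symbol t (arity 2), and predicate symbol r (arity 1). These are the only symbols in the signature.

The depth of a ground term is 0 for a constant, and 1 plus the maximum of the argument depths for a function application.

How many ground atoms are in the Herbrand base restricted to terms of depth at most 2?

First count ground terms of depth ≤ 2.
Count level by level. With function symbols t/2, the terms of depth ≤ k are the 2 constants together with each function applied to depth-≤(k−1) tuples, so N_k = 2 + N_{k-1}^2.
N_0 = 2
N_1 = 2 + 2^2 = 6
N_2 = 2 + 6^2 = 38
So |H| = 38.
Ground atoms are formed by filling each argument slot of a predicate with a term from H, so an r-ary predicate gives |H|^r atoms:
  r: 38
Total ground atoms: 38.

38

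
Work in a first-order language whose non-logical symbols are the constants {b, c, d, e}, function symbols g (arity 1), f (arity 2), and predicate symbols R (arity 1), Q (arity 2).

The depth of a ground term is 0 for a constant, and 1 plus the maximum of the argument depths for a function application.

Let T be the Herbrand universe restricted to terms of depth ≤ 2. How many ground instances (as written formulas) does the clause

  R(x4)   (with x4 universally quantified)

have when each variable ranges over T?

604

Ground terms of depth ≤ 2:
  Let N_k count ground terms of depth at most k. Each non-constant term of depth ≤ k is some function symbol applied to depth-≤(k−1) arguments, giving N_k = 4 + N_{k-1} + N_{k-1}^2.
  N_0 = 4
  N_1 = 4 + 4 + 4^2 = 24
  N_2 = 4 + 24 + 24^2 = 604
So there are 604 ground terms available for substitution.
The body mentions the single quantified variable x4; since ground terms form a free algebra, no two substitutions collapse to the same formula.
Number of ground instances = 604.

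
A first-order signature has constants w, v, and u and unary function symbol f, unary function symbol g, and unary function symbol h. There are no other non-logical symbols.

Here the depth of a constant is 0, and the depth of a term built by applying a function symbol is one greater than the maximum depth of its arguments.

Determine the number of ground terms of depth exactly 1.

Count level by level. With function symbols f/1, g/1, h/1, the terms of depth ≤ k are the 3 constants together with each function applied to depth-≤(k−1) tuples, so N_k = 3 + N_{k-1} + N_{k-1} + N_{k-1}.
N_0 = 3
N_1 = 3 + 3 + 3 + 3 = 12
Terms of depth exactly 1: N_1 − N_0 = 12 − 3 = 9.

9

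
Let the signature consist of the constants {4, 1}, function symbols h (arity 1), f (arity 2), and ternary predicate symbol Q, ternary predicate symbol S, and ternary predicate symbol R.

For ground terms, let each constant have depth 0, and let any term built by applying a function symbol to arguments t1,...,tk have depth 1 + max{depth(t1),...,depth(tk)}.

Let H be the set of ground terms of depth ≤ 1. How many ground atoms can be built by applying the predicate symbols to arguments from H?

1536

First count ground terms of depth ≤ 1.
Let N_k count ground terms of depth at most k. Each non-constant term of depth ≤ k is some function symbol applied to depth-≤(k−1) arguments, giving N_k = 2 + N_{k-1} + N_{k-1}^2.
N_0 = 2
N_1 = 2 + 2 + 2^2 = 8
So |H| = 8.
A ground atom is a predicate applied to a tuple of terms from H, so the count is the sum over predicates of |H|^arity:
  Q: 8^3 = 512;  S: 8^3 = 512;  R: 8^3 = 512
Total ground atoms: 512 + 512 + 512 = 1536.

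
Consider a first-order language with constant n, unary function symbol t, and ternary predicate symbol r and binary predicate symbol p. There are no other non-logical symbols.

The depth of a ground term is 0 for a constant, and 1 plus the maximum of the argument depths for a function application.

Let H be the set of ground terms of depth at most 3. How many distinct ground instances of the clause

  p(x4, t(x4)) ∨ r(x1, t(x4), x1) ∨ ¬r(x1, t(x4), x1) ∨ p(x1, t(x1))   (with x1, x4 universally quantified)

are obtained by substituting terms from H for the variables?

Ground terms of depth ≤ 3:
  If N_k denotes the number of depth-≤k ground terms, the 1 constant gives N_0 = 1, and each function symbol of arity r contributes N_{k-1}^r new terms at level k: N_k = 1 + N_{k-1}.
  N_0 = 1
  N_1 = 1 + 1 = 2
  N_2 = 1 + 2 = 3
  N_3 = 1 + 3 = 4
  Explicitly: n, t(n), t(t(n)), t(t(t(n))).
So there are 4 ground terms available for substitution.
The clause has 2 distinct variables (x1, x4), each appearing in the body. In the free term algebra distinct substitutions yield syntactically distinct ground instances.
Number of ground instances = 4^2 = 16.

16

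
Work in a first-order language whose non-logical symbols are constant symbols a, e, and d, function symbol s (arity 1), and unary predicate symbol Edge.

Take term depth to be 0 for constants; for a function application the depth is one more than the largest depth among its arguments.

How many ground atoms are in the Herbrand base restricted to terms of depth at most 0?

3

First count ground terms of depth ≤ 0.
If N_k denotes the number of depth-≤k ground terms, the 3 constants give N_0 = 3, and each function symbol of arity r contributes N_{k-1}^r new terms at level k: N_k = 3 + N_{k-1}.
N_0 = 3
Explicitly: a, e, d.
So |H| = 3.
A ground atom is a predicate applied to a tuple of terms from H, so the count is the sum over predicates of |H|^arity:
  Edge: 3
Total ground atoms: 3.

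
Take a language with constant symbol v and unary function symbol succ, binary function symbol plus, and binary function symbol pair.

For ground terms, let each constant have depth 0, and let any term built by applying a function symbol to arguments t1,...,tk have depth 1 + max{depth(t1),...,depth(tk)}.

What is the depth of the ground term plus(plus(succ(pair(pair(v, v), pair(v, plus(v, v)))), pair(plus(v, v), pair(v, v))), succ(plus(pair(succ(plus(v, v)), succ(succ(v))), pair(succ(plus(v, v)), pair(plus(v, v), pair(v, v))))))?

depth(pair(v, v)) = 1 + max(0, 0) = 1
depth(plus(v, v)) = 1 + max(0, 0) = 1
depth(pair(v, plus(v, v))) = 1 + max(0, 1) = 2
depth(pair(pair(v, v), pair(v, plus(v, v)))) = 1 + max(1, 2) = 3
depth(succ(pair(pair(v, v), pair(v, plus(v, v))))) = 1 + depth(pair(pair(v, v), pair(v, plus(v, v)))) = 1 + 3 = 4
depth(pair(plus(v, v), pair(v, v))) = 1 + max(1, 1) = 2
depth(plus(succ(pair(pair(v, v), pair(v, plus(v, v)))), pair(plus(v, v), pair(v, v)))) = 1 + max(4, 2) = 5
depth(succ(plus(v, v))) = 1 + depth(plus(v, v)) = 1 + 1 = 2
depth(succ(v)) = 1 + depth(v) = 1 + 0 = 1
depth(succ(succ(v))) = 1 + depth(succ(v)) = 1 + 1 = 2
depth(pair(succ(plus(v, v)), succ(succ(v)))) = 1 + max(2, 2) = 3
depth(pair(succ(plus(v, v)), pair(plus(v, v), pair(v, v)))) = 1 + max(2, 2) = 3
depth(plus(pair(succ(plus(v, v)), succ(succ(v))), pair(succ(plus(v, v)), pair(plus(v, v), pair(v, v))))) = 1 + max(3, 3) = 4
depth(succ(plus(pair(succ(plus(v, v)), succ(succ(v))), pair(succ(plus(v, v)), pair(plus(v, v), pair(v, v)))))) = 1 + depth(plus(pair(succ(plus(v, v)), succ(succ(v))), pair(succ(plus(v, v)), pair(plus(v, v), pair(v, v))))) = 1 + 4 = 5
depth(plus(plus(succ(pair(pair(v, v), pair(v, plus(v, v)))), pair(plus(v, v), pair(v, v))), succ(plus(pair(succ(plus(v, v)), succ(succ(v))), pair(succ(plus(v, v)), pair(plus(v, v), pair(v, v))))))) = 1 + max(5, 5) = 6

6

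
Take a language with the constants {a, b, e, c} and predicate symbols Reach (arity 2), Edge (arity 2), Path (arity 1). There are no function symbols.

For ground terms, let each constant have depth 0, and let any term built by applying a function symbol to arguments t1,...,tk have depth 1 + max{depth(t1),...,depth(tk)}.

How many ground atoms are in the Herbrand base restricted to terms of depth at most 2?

First count ground terms of depth ≤ 2.
With no function symbols every ground term is a constant, so there are exactly 4 ground terms at every depth bound.
N_0 = 4
N_1 = 4
N_2 = 4
So |H| = 4.
For each predicate symbol, the number of ground atoms is |H| raised to its arity; summing:
  Reach: 4^2 = 16;  Edge: 4^2 = 16;  Path: 4
Total ground atoms: 16 + 16 + 4 = 36.

36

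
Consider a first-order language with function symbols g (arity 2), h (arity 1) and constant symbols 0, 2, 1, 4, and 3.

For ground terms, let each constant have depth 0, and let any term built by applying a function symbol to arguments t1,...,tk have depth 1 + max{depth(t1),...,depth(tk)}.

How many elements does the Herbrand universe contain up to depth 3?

Let N_k = |{terms of depth ≤ k}|. Then N_0 = 5 and N_k = 5 + N_{k-1}^2 + N_{k-1} for k ≥ 1 (one summand per function symbol, arity giving the exponent).
N_0 = 5
N_1 = 5 + 5^2 + 5 = 35
N_2 = 5 + 35^2 + 35 = 1265
N_3 = 5 + 1265^2 + 1265 = 1601495

1601495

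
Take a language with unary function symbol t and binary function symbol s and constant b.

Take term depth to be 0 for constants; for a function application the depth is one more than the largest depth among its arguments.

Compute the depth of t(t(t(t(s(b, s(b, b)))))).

6

depth(s(b, b)) = 1 + max(0, 0) = 1
depth(s(b, s(b, b))) = 1 + max(0, 1) = 2
depth(t(s(b, s(b, b)))) = 1 + depth(s(b, s(b, b))) = 1 + 2 = 3
depth(t(t(s(b, s(b, b))))) = 1 + depth(t(s(b, s(b, b)))) = 1 + 3 = 4
depth(t(t(t(s(b, s(b, b)))))) = 1 + depth(t(t(s(b, s(b, b))))) = 1 + 4 = 5
depth(t(t(t(t(s(b, s(b, b))))))) = 1 + depth(t(t(t(s(b, s(b, b)))))) = 1 + 5 = 6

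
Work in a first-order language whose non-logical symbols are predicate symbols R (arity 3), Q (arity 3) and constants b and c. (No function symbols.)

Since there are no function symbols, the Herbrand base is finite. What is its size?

16

With no function symbols, the Herbrand universe is just the 2 constants.
Ground atoms per predicate: R: 2^3 = 8, Q: 2^3 = 8.
Herbrand base size = 8 + 8 = 16.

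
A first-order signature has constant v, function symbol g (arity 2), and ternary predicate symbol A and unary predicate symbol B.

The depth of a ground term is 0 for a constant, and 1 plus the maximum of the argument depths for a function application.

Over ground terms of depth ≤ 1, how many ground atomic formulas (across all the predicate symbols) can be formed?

10

First count ground terms of depth ≤ 1.
Let N_k = |{terms of depth ≤ k}|. Then N_0 = 1 and N_k = 1 + N_{k-1}^2 for k ≥ 1 (one summand per function symbol, arity giving the exponent).
N_0 = 1
N_1 = 1 + 1^2 = 2
Explicitly: v, g(v, v).
So |H| = 2.
A ground atom is a predicate applied to a tuple of terms from H, so the count is the sum over predicates of |H|^arity:
  A: 2^3 = 8;  B: 2
Total ground atoms: 8 + 2 = 10.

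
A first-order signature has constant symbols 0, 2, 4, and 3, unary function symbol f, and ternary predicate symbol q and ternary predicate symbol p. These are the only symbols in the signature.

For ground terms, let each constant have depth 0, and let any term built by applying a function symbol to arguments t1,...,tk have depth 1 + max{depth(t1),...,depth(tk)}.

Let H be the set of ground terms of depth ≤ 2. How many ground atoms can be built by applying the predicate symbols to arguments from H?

First count ground terms of depth ≤ 2.
Count level by level. With function symbols f/1, the terms of depth ≤ k are the 4 constants together with each function applied to depth-≤(k−1) tuples, so N_k = 4 + N_{k-1}.
N_0 = 4
N_1 = 4 + 4 = 8
N_2 = 4 + 8 = 12
So |H| = 12.
A ground atom is a predicate applied to a tuple of terms from H, so the count is the sum over predicates of |H|^arity:
  q: 12^3 = 1728;  p: 12^3 = 1728
Total ground atoms: 1728 + 1728 = 3456.

3456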